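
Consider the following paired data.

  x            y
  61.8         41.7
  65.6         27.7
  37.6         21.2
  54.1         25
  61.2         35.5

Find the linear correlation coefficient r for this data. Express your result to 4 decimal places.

0.6665

n = 5, Σx = 280.3, Σy = 151.1, Σx² = 16208.61, Σy² = 4840.87, Σxy = 8716.4
nΣxy − ΣxΣy = 43582 − 42353.33 = 1228.67
nΣx² − (Σx)² = 81043.05 − 78568.09 = 2474.96; nΣy² − (Σy)² = 24204.35 − 22831.21 = 1373.14
r = 1228.67 / √(2474.96 × 1373.14) = 1228.67 / 1843.4930 ≈ 0.6665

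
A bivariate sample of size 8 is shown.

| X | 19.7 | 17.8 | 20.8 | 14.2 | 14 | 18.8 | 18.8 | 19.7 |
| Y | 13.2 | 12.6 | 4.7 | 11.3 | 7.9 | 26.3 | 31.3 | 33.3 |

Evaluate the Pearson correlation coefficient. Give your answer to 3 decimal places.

n = 8, ΣX = 143.8, ΣY = 140.6, ΣX² = 2630.18, ΣY² = 3325.46, ΣXY = 2592.03
nΣXY − ΣXΣY = 20736.24 − 20218.28 = 517.96
nΣX² − (ΣX)² = 21041.44 − 20678.44 = 363; nΣY² − (ΣY)² = 26603.68 − 19768.36 = 6835.32
r = 517.96 / √(363 × 6835.32) = 517.96 / 1575.1892 ≈ 0.329

0.329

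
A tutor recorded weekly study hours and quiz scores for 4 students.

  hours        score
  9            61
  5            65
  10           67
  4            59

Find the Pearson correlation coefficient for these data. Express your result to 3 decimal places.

0.496

n = 4, Σx = 28, Σy = 252, Σx² = 222, Σy² = 15916, Σxy = 1780
nΣxy − ΣxΣy = 7120 − 7056 = 64
nΣx² − (Σx)² = 888 − 784 = 104; nΣy² − (Σy)² = 63664 − 63504 = 160
r = 64 / √(104 × 160) = 64 / 128.9961 ≈ 0.496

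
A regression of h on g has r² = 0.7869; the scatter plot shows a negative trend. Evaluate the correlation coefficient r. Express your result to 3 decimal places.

-0.887

|r| = √0.7869 = 0.887
The association is negative, so r = −0.887.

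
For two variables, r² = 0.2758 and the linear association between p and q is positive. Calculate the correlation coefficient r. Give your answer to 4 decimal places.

|r| = √0.2758 = 0.5252
The association is positive, so r = 0.5252.

0.5252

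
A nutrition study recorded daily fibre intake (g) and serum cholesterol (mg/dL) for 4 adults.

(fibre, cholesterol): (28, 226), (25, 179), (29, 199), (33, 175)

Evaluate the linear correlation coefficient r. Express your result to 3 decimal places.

n = 4, Σx = 115, Σy = 779, Σx² = 3339, Σy² = 153343, Σxy = 22349
nΣxy − ΣxΣy = 89396 − 89585 = -189
nΣx² − (Σx)² = 13356 − 13225 = 131; nΣy² − (Σy)² = 613372 − 606841 = 6531
r = -189 / √(131 × 6531) = -189 / 924.9654 ≈ -0.204

-0.204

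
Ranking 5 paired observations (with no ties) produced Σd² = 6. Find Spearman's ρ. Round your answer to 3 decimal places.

ρ = 1 − 6Σd² / [n(n²−1)] = 1 − 6×6 / (5×24)
  = 1 − 36/120 = 1 − 0.3000 ≈ 0.700

0.700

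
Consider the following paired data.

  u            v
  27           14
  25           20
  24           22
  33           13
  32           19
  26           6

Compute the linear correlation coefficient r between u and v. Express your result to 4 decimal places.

n = 6, Σu = 167, Σv = 94, Σu² = 4719, Σv² = 1646, Σuv = 2599
nΣuv − ΣuΣv = 15594 − 15698 = -104
nΣu² − (Σu)² = 28314 − 27889 = 425; nΣv² − (Σv)² = 9876 − 8836 = 1040
r = -104 / √(425 × 1040) = -104 / 664.8308 ≈ -0.1564

-0.1564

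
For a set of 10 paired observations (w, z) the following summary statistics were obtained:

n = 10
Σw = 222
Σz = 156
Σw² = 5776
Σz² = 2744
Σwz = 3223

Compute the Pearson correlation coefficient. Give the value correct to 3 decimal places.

-0.468

r = (nΣwz − ΣwΣz) / √[(nΣw² − (Σw)²)(nΣz² − (Σz)²)]
Numerator: 10×3223 − 222×156 = -2402
Denominator: √[(57760 − 49284)(27440 − 24336)] = √[8476 × 3104] = 5129.2791
r = -2402 / 5129.2791 ≈ -0.468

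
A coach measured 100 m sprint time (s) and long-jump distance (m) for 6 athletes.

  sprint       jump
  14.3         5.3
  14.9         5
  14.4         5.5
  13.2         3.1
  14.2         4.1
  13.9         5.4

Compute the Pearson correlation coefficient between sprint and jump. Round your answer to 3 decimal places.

n = 6, Σx = 84.9, Σy = 28.4, Σx² = 1202.95, Σy² = 138.92, Σxy = 403.69
nΣxy − ΣxΣy = 2422.14 − 2411.16 = 10.98
nΣx² − (Σx)² = 7217.7 − 7208.01 = 9.69; nΣy² − (Σy)² = 833.52 − 806.56 = 26.96
r = 10.98 / √(9.69 × 26.96) = 10.98 / 16.1630 ≈ 0.679

0.679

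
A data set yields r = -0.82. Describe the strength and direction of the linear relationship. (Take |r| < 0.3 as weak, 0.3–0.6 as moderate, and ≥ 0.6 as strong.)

r = -0.82 < 0 so the relationship is negative.
|r| = 0.82, which falls in the strong range.

strong negative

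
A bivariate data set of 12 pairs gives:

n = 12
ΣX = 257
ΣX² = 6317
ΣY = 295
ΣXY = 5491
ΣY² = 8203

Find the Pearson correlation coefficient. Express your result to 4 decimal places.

-0.9405

r = (nΣXY − ΣXΣY) / √[(nΣX² − (ΣX)²)(nΣY² − (ΣY)²)]
Numerator: 12×5491 − 257×295 = -9923
Denominator: √[(75804 − 66049)(98436 − 87025)] = √[9755 × 11411] = 10550.5595
r = -9923 / 10550.5595 ≈ -0.9405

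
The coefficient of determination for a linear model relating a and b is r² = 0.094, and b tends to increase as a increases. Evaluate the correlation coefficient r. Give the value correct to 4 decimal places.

|r| = √0.094 = 0.3066
The association is positive, so r = 0.3066.

0.3066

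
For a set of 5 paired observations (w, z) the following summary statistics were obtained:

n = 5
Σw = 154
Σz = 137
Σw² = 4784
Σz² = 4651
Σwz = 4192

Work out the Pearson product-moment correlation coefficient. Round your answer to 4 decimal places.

-0.1443

r = (nΣwz − ΣwΣz) / √[(nΣw² − (Σw)²)(nΣz² − (Σz)²)]
Numerator: 5×4192 − 154×137 = -138
Denominator: √[(23920 − 23716)(23255 − 18769)] = √[204 × 4486] = 956.6316
r = -138 / 956.6316 ≈ -0.1443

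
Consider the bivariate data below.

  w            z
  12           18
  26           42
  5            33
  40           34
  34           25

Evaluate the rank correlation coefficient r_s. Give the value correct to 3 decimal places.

Rank w: 2, 3, 1, 5, 4
Rank z: 1, 5, 3, 4, 2
d = rank(w) − rank(z): 1, -2, -2, 1, 2; Σd² = 14
ρ = 1 − 6Σd² / [n(n²−1)] = 1 − 6×14 / (5×24) = 1 − 84/120 ≈ 0.300

0.300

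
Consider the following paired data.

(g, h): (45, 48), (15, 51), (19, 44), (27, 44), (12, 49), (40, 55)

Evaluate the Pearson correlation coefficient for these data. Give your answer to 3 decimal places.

n = 6, Σg = 158, Σh = 291, Σg² = 5084, Σh² = 14203, Σgh = 7737
nΣgh − ΣgΣh = 46422 − 45978 = 444
nΣg² − (Σg)² = 30504 − 24964 = 5540; nΣh² − (Σh)² = 85218 − 84681 = 537
r = 444 / √(5540 × 537) = 444 / 1724.8130 ≈ 0.257

0.257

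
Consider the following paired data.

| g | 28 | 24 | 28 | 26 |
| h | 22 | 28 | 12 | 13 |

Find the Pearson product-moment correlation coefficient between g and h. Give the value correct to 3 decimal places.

n = 4, Σg = 106, Σh = 75, Σg² = 2820, Σh² = 1581, Σgh = 1962
nΣgh − ΣgΣh = 7848 − 7950 = -102
nΣg² − (Σg)² = 11280 − 11236 = 44; nΣh² − (Σh)² = 6324 − 5625 = 699
r = -102 / √(44 × 699) = -102 / 175.3739 ≈ -0.582

-0.582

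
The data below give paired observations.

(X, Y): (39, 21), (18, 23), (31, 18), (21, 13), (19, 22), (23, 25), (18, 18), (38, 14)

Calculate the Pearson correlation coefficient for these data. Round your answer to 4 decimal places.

n = 8, ΣX = 207, ΣY = 154, ΣX² = 5905, ΣY² = 3092, ΣXY = 3913
nΣXY − ΣXΣY = 31304 − 31878 = -574
nΣX² − (ΣX)² = 47240 − 42849 = 4391; nΣY² − (ΣY)² = 24736 − 23716 = 1020
r = -574 / √(4391 × 1020) = -574 / 2116.3223 ≈ -0.2712

-0.2712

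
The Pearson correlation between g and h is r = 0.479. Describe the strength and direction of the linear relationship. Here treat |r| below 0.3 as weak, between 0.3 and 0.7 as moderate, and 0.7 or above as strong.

r = 0.479 > 0 so the relationship is positive.
|r| = 0.479, which falls in the moderate range.

moderate positive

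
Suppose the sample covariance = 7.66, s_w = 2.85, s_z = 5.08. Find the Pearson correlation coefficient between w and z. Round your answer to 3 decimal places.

0.529

r = Cov(w,z) / (s_w · s_z) = 7.66 / (2.85 × 5.08)
  = 7.66 / 14.4780 ≈ 0.529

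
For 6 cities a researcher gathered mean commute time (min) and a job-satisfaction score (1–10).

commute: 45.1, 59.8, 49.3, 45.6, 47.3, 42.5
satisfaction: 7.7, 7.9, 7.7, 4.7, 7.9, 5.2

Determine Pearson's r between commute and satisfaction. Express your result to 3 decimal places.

n = 6, Σx = 289.6, Σy = 41.1, Σx² = 14163.44, Σy² = 292.53, Σxy = 2008.29
nΣxy − ΣxΣy = 12049.74 − 11902.56 = 147.18
nΣx² − (Σx)² = 84980.64 − 83868.16 = 1112.48; nΣy² − (Σy)² = 1755.18 − 1689.21 = 65.97
r = 147.18 / √(1112.48 × 65.97) = 147.18 / 270.9065 ≈ 0.543

0.543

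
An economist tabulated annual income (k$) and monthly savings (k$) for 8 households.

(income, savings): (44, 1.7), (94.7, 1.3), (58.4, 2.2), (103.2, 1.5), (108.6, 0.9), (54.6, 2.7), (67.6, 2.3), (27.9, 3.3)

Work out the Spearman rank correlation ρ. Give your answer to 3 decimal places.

Rank income: 2, 6, 4, 7, 8, 3, 5, 1
Rank savings: 4, 2, 5, 3, 1, 7, 6, 8
d = rank(income) − rank(savings): -2, 4, -1, 4, 7, -4, -1, -7; Σd² = 152
ρ = 1 − 6Σd² / [n(n²−1)] = 1 − 6×152 / (8×63) = 1 − 912/504 ≈ -0.810

-0.810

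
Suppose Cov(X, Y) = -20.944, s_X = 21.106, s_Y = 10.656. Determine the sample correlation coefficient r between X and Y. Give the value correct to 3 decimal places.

-0.093

r = Cov(X,Y) / (s_X · s_Y) = -20.944 / (21.106 × 10.656)
  = -20.944 / 224.9055 ≈ -0.093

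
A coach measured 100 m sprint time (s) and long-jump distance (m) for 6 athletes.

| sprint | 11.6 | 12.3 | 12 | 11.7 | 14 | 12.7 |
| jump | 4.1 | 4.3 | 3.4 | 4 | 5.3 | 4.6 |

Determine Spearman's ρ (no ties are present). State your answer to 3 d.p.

Rank sprint: 1, 4, 3, 2, 6, 5
Rank jump: 3, 4, 1, 2, 6, 5
d = rank(sprint) − rank(jump): -2, 0, 2, 0, 0, 0; Σd² = 8
ρ = 1 − 6Σd² / [n(n²−1)] = 1 − 6×8 / (6×35) = 1 − 48/210 ≈ 0.771

0.771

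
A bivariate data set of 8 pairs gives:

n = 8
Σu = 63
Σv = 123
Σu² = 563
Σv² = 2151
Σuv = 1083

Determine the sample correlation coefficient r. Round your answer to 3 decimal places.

0.868

r = (nΣuv − ΣuΣv) / √[(nΣu² − (Σu)²)(nΣv² − (Σv)²)]
Numerator: 8×1083 − 63×123 = 915
Denominator: √[(4504 − 3969)(17208 − 15129)] = √[535 × 2079] = 1054.6397
r = 915 / 1054.6397 ≈ 0.868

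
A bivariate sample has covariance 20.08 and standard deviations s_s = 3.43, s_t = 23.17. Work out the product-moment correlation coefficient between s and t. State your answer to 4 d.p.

r = Cov(s,t) / (s_s · s_t) = 20.08 / (3.43 × 23.17)
  = 20.08 / 79.4731 ≈ 0.2527

0.2527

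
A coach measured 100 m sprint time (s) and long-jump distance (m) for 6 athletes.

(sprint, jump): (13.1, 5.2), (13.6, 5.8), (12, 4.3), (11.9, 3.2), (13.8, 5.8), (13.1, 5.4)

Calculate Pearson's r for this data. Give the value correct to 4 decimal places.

0.9423

n = 6, Σx = 77.5, Σy = 29.7, Σx² = 1004.23, Σy² = 152.21, Σxy = 387.46
nΣxy − ΣxΣy = 2324.76 − 2301.75 = 23.01
nΣx² − (Σx)² = 6025.38 − 6006.25 = 19.13; nΣy² − (Σy)² = 913.26 − 882.09 = 31.17
r = 23.01 / √(19.13 × 31.17) = 23.01 / 24.4189 ≈ 0.9423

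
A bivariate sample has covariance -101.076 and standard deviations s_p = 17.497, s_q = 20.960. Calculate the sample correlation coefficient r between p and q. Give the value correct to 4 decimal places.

r = Cov(p,q) / (s_p · s_q) = -101.076 / (17.497 × 20.960)
  = -101.076 / 366.7371 ≈ -0.2756

-0.2756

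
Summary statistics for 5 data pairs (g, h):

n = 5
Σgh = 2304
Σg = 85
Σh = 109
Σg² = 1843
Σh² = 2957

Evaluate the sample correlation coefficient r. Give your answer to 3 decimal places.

0.938

r = (nΣgh − ΣgΣh) / √[(nΣg² − (Σg)²)(nΣh² − (Σh)²)]
Numerator: 5×2304 − 85×109 = 2255
Denominator: √[(9215 − 7225)(14785 − 11881)] = √[1990 × 2904] = 2403.9468
r = 2255 / 2403.9468 ≈ 0.938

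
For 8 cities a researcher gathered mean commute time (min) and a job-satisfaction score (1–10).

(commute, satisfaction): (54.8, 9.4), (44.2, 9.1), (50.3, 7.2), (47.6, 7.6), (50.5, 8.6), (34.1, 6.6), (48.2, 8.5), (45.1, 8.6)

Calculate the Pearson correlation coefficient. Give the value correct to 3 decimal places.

n = 8, Σx = 374.8, Σy = 65.6, Σx² = 17822.84, Σy² = 544.5, Σxy = 3098.18
nΣxy − ΣxΣy = 24785.44 − 24586.88 = 198.56
nΣx² − (Σx)² = 142582.72 − 140475.04 = 2107.68; nΣy² − (Σy)² = 4356 − 4303.36 = 52.64
r = 198.56 / √(2107.68 × 52.64) = 198.56 / 333.0890 ≈ 0.596

0.596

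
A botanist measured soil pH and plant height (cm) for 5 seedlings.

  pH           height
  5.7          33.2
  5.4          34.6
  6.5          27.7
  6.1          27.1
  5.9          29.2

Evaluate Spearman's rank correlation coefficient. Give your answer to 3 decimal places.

-0.900

Rank pH: 2, 1, 5, 4, 3
Rank height: 4, 5, 2, 1, 3
d = rank(pH) − rank(height): -2, -4, 3, 3, 0; Σd² = 38
ρ = 1 − 6Σd² / [n(n²−1)] = 1 − 6×38 / (5×24) = 1 − 228/120 ≈ -0.900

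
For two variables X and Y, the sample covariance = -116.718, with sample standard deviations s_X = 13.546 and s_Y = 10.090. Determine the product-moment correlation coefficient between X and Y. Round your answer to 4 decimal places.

-0.8540

r = Cov(X,Y) / (s_X · s_Y) = -116.718 / (13.546 × 10.090)
  = -116.718 / 136.6791 ≈ -0.8540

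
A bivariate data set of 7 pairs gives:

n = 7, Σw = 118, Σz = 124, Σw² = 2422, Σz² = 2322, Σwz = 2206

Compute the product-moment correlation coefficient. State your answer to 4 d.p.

0.4966

r = (nΣwz − ΣwΣz) / √[(nΣw² − (Σw)²)(nΣz² − (Σz)²)]
Numerator: 7×2206 − 118×124 = 810
Denominator: √[(16954 − 13924)(16254 − 15376)] = √[3030 × 878] = 1631.0549
r = 810 / 1631.0549 ≈ 0.4966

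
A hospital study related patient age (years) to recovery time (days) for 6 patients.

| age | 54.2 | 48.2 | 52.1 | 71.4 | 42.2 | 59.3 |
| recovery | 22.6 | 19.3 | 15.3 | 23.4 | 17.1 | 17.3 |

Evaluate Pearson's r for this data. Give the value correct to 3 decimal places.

0.586

n = 6, Σx = 327.4, Σy = 115, Σx² = 18370.58, Σy² = 2256.6, Σxy = 6370.58
nΣxy − ΣxΣy = 38223.48 − 37651 = 572.48
nΣx² − (Σx)² = 110223.48 − 107190.76 = 3032.72; nΣy² − (Σy)² = 13539.6 − 13225 = 314.6
r = 572.48 / √(3032.72 × 314.6) = 572.48 / 976.7772 ≈ 0.586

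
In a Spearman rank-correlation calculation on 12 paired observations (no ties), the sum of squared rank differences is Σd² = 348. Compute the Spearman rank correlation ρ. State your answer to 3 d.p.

-0.217

ρ = 1 − 6Σd² / [n(n²−1)] = 1 − 6×348 / (12×143)
  = 1 − 2088/1716 = 1 − 1.2168 ≈ -0.217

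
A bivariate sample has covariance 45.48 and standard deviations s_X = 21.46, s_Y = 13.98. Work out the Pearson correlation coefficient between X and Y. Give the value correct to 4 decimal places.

r = Cov(X,Y) / (s_X · s_Y) = 45.48 / (21.46 × 13.98)
  = 45.48 / 300.0108 ≈ 0.1516

0.1516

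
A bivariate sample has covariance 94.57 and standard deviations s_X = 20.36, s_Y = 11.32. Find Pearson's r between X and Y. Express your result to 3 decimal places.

0.410

r = Cov(X,Y) / (s_X · s_Y) = 94.57 / (20.36 × 11.32)
  = 94.57 / 230.4752 ≈ 0.410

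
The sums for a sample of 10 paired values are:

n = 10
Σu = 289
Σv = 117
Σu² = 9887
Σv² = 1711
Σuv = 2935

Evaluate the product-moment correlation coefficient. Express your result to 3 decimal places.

r = (nΣuv − ΣuΣv) / √[(nΣu² − (Σu)²)(nΣv² − (Σv)²)]
Numerator: 10×2935 − 289×117 = -4463
Denominator: √[(98870 − 83521)(17110 − 13689)] = √[15349 × 3421] = 7246.3045
r = -4463 / 7246.3045 ≈ -0.616

-0.616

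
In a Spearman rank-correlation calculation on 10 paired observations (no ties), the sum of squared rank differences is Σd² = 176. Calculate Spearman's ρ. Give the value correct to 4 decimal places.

-0.0667

ρ = 1 − 6Σd² / [n(n²−1)] = 1 − 6×176 / (10×99)
  = 1 − 1056/990 = 1 − 1.06667 ≈ -0.0667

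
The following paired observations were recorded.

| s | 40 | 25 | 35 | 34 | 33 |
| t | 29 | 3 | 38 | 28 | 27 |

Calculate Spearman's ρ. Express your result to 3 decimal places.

Rank s: 5, 1, 4, 3, 2
Rank t: 4, 1, 5, 3, 2
d = rank(s) − rank(t): 1, 0, -1, 0, 0; Σd² = 2
ρ = 1 − 6Σd² / [n(n²−1)] = 1 − 6×2 / (5×24) = 1 − 12/120 ≈ 0.900

0.900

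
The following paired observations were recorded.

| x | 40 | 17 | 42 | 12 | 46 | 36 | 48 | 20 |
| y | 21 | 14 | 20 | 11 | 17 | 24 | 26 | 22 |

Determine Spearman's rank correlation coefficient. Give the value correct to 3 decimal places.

Rank x: 5, 2, 6, 1, 7, 4, 8, 3
Rank y: 5, 2, 4, 1, 3, 7, 8, 6
d = rank(x) − rank(y): 0, 0, 2, 0, 4, -3, 0, -3; Σd² = 38
ρ = 1 − 6Σd² / [n(n²−1)] = 1 − 6×38 / (8×63) = 1 − 228/504 ≈ 0.548

0.548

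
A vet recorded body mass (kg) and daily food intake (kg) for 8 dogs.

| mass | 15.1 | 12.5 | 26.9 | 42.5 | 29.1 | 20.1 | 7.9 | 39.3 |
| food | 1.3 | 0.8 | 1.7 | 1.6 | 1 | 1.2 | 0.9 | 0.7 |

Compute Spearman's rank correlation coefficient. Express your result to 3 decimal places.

Rank mass: 3, 2, 5, 8, 6, 4, 1, 7
Rank food: 6, 2, 8, 7, 4, 5, 3, 1
d = rank(mass) − rank(food): -3, 0, -3, 1, 2, -1, -2, 6; Σd² = 64
ρ = 1 − 6Σd² / [n(n²−1)] = 1 − 6×64 / (8×63) = 1 − 384/504 ≈ 0.238

0.238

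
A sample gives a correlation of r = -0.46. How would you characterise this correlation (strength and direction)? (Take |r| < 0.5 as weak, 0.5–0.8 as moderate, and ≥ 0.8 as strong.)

weak negative

r = -0.46 < 0 so the relationship is negative.
|r| = 0.46, which falls in the weak range.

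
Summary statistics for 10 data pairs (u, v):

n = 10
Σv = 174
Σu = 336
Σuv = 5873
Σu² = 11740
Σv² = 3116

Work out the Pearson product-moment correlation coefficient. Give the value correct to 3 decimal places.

r = (nΣuv − ΣuΣv) / √[(nΣu² − (Σu)²)(nΣv² − (Σv)²)]
Numerator: 10×5873 − 336×174 = 266
Denominator: √[(117400 − 112896)(31160 − 30276)] = √[4504 × 884] = 1995.3787
r = 266 / 1995.3787 ≈ 0.133

0.133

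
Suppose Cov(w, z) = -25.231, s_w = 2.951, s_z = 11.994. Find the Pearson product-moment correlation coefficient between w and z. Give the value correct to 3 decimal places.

-0.713

r = Cov(w,z) / (s_w · s_z) = -25.231 / (2.951 × 11.994)
  = -25.231 / 35.3943 ≈ -0.713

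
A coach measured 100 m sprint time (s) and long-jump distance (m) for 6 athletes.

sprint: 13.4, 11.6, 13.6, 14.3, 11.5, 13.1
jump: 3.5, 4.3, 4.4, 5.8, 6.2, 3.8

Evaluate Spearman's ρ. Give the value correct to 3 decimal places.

Rank sprint: 4, 2, 5, 6, 1, 3
Rank jump: 1, 3, 4, 5, 6, 2
d = rank(sprint) − rank(jump): 3, -1, 1, 1, -5, 1; Σd² = 38
ρ = 1 − 6Σd² / [n(n²−1)] = 1 − 6×38 / (6×35) = 1 − 228/210 ≈ -0.086

-0.086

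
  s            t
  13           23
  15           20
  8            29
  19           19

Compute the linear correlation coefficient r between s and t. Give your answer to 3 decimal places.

-0.960

n = 4, Σs = 55, Σt = 91, Σs² = 819, Σt² = 2131, Σst = 1192
nΣst − ΣsΣt = 4768 − 5005 = -237
nΣs² − (Σs)² = 3276 − 3025 = 251; nΣt² − (Σt)² = 8524 − 8281 = 243
r = -237 / √(251 × 243) = -237 / 246.9676 ≈ -0.960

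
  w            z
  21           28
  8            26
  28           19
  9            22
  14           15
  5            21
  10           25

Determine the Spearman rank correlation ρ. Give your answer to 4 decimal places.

Rank w: 6, 2, 7, 3, 5, 1, 4
Rank z: 7, 6, 2, 4, 1, 3, 5
d = rank(w) − rank(z): -1, -4, 5, -1, 4, -2, -1; Σd² = 64
ρ = 1 − 6Σd² / [n(n²−1)] = 1 − 6×64 / (7×48) = 1 − 384/336 ≈ -0.1429

-0.1429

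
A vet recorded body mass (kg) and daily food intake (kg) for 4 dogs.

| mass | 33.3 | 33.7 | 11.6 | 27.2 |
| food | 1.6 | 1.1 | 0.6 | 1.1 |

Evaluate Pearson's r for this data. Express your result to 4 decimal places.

0.8570

n = 4, Σx = 105.8, Σy = 4.4, Σx² = 3118.98, Σy² = 5.34, Σxy = 127.23
nΣxy − ΣxΣy = 508.92 − 465.52 = 43.4
nΣx² − (Σx)² = 12475.92 − 11193.64 = 1282.28; nΣy² − (Σy)² = 21.36 − 19.36 = 2
r = 43.4 / √(1282.28 × 2) = 43.4 / 50.6415 ≈ 0.8570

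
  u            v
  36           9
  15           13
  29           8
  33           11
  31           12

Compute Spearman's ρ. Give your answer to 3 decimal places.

Rank u: 5, 1, 2, 4, 3
Rank v: 2, 5, 1, 3, 4
d = rank(u) − rank(v): 3, -4, 1, 1, -1; Σd² = 28
ρ = 1 − 6Σd² / [n(n²−1)] = 1 − 6×28 / (5×24) = 1 − 168/120 ≈ -0.400

-0.400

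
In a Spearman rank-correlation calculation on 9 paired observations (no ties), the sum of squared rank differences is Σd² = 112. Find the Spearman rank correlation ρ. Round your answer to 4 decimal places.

0.0667

ρ = 1 − 6Σd² / [n(n²−1)] = 1 − 6×112 / (9×80)
  = 1 − 672/720 = 1 − 0.93333 ≈ 0.0667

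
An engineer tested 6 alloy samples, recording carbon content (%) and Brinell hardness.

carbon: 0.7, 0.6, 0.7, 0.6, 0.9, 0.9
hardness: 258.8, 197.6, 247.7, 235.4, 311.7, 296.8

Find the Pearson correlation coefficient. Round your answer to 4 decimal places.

n = 6, Σx = 4.4, Σy = 1548, Σx² = 3.32, Σy² = 408038.78, Σxy = 1162
nΣxy − ΣxΣy = 6972 − 6811.2 = 160.8
nΣx² − (Σx)² = 19.92 − 19.36 = 0.56; nΣy² − (Σy)² = 2448232.68 − 2396304 = 51928.68
r = 160.8 / √(0.56 × 51928.68) = 160.8 / 170.5288 ≈ 0.9429

0.9429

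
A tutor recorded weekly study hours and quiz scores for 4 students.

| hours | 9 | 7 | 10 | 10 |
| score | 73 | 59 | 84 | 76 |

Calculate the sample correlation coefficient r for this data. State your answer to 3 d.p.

n = 4, Σx = 36, Σy = 292, Σx² = 330, Σy² = 21642, Σxy = 2670
nΣxy − ΣxΣy = 10680 − 10512 = 168
nΣx² − (Σx)² = 1320 − 1296 = 24; nΣy² − (Σy)² = 86568 − 85264 = 1304
r = 168 / √(24 × 1304) = 168 / 176.9068 ≈ 0.950

0.950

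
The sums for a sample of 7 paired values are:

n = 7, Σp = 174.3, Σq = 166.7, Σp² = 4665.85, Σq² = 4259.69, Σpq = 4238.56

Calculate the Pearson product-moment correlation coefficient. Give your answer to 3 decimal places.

r = (nΣpq − ΣpΣq) / √[(nΣp² − (Σp)²)(nΣq² − (Σq)²)]
Numerator: 7×4238.56 − 174.3×166.7 = 614.11
Denominator: √[(32660.95 − 30380.49)(29817.83 − 27788.89)] = √[2280.46 × 2028.94] = 2151.0269
r = 614.11 / 2151.0269 ≈ 0.285

0.285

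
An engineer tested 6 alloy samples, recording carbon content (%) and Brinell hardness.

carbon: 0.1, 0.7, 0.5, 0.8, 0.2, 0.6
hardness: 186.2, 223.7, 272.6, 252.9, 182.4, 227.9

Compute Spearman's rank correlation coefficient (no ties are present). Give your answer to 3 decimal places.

0.543

Rank carbon: 1, 5, 3, 6, 2, 4
Rank hardness: 2, 3, 6, 5, 1, 4
d = rank(carbon) − rank(hardness): -1, 2, -3, 1, 1, 0; Σd² = 16
ρ = 1 − 6Σd² / [n(n²−1)] = 1 − 6×16 / (6×35) = 1 − 96/210 ≈ 0.543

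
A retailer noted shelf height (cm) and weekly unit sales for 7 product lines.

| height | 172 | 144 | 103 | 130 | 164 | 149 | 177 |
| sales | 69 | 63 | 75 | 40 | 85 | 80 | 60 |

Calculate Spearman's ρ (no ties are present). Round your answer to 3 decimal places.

Rank height: 6, 3, 1, 2, 5, 4, 7
Rank sales: 4, 3, 5, 1, 7, 6, 2
d = rank(height) − rank(sales): 2, 0, -4, 1, -2, -2, 5; Σd² = 54
ρ = 1 − 6Σd² / [n(n²−1)] = 1 − 6×54 / (7×48) = 1 − 324/336 ≈ 0.036

0.036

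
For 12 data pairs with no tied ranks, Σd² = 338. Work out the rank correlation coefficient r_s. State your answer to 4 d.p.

ρ = 1 − 6Σd² / [n(n²−1)] = 1 − 6×338 / (12×143)
  = 1 − 2028/1716 = 1 − 1.18182 ≈ -0.1818

-0.1818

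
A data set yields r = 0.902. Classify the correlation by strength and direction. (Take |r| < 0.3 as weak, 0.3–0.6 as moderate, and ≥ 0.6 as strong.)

strong positive

r = 0.902 > 0 so the relationship is positive.
|r| = 0.902, which falls in the strong range.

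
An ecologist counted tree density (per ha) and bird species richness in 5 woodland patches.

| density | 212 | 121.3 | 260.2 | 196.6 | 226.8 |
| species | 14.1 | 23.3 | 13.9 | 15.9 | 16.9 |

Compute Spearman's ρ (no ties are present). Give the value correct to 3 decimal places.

-0.700

Rank density: 3, 1, 5, 2, 4
Rank species: 2, 5, 1, 3, 4
d = rank(density) − rank(species): 1, -4, 4, -1, 0; Σd² = 34
ρ = 1 − 6Σd² / [n(n²−1)] = 1 − 6×34 / (5×24) = 1 − 204/120 ≈ -0.700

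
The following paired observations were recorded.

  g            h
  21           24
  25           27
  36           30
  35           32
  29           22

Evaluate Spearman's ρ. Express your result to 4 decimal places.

0.6000

Rank g: 1, 2, 5, 4, 3
Rank h: 2, 3, 4, 5, 1
d = rank(g) − rank(h): -1, -1, 1, -1, 2; Σd² = 8
ρ = 1 − 6Σd² / [n(n²−1)] = 1 − 6×8 / (5×24) = 1 − 48/120 ≈ 0.6000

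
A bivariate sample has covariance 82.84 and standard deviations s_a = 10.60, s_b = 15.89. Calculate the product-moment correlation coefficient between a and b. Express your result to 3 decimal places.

0.492

r = Cov(a,b) / (s_a · s_b) = 82.84 / (10.60 × 15.89)
  = 82.84 / 168.4340 ≈ 0.492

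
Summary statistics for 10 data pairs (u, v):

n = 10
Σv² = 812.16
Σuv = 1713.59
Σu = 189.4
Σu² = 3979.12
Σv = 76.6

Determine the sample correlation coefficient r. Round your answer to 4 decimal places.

0.8842

r = (nΣuv − ΣuΣv) / √[(nΣu² − (Σu)²)(nΣv² − (Σv)²)]
Numerator: 10×1713.59 − 189.4×76.6 = 2627.86
Denominator: √[(39791.2 − 35872.36)(8121.6 − 5867.56)] = √[3918.84 × 2254.04] = 2972.0737
r = 2627.86 / 2972.0737 ≈ 0.8842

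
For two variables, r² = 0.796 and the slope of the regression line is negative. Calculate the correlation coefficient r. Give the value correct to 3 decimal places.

-0.892

|r| = √0.796 = 0.892
The association is negative, so r = −0.892.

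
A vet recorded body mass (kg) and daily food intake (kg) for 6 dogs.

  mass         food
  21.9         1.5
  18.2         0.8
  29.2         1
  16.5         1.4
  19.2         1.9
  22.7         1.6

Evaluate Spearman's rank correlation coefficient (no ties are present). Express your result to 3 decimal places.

0.143

Rank mass: 4, 2, 6, 1, 3, 5
Rank food: 4, 1, 2, 3, 6, 5
d = rank(mass) − rank(food): 0, 1, 4, -2, -3, 0; Σd² = 30
ρ = 1 − 6Σd² / [n(n²−1)] = 1 − 6×30 / (6×35) = 1 − 180/210 ≈ 0.143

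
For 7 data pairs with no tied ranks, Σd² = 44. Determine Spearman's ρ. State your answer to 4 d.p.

ρ = 1 − 6Σd² / [n(n²−1)] = 1 − 6×44 / (7×48)
  = 1 − 264/336 = 1 − 0.78571 ≈ 0.2143

0.2143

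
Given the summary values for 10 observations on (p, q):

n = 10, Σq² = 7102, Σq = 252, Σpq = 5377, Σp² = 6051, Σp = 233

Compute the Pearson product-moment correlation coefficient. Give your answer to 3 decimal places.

r = (nΣpq − ΣpΣq) / √[(nΣp² − (Σp)²)(nΣq² − (Σq)²)]
Numerator: 10×5377 − 233×252 = -4946
Denominator: √[(60510 − 54289)(71020 − 63504)] = √[6221 × 7516] = 6837.9117
r = -4946 / 6837.9117 ≈ -0.723

-0.723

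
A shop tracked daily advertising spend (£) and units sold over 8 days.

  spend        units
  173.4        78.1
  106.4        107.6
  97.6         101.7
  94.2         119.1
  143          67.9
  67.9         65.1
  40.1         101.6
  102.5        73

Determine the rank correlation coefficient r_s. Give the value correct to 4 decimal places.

-0.0952

Rank spend: 8, 6, 4, 3, 7, 2, 1, 5
Rank units: 4, 7, 6, 8, 2, 1, 5, 3
d = rank(spend) − rank(units): 4, -1, -2, -5, 5, 1, -4, 2; Σd² = 92
ρ = 1 − 6Σd² / [n(n²−1)] = 1 − 6×92 / (8×63) = 1 − 552/504 ≈ -0.0952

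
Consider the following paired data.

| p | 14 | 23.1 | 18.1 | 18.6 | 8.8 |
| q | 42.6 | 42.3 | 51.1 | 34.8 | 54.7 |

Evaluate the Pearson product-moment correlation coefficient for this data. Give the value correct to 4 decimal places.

n = 5, Σp = 82.6, Σq = 225.5, Σp² = 1480.62, Σq² = 10418.39, Σpq = 3627.08
nΣpq − ΣpΣq = 18135.4 − 18626.3 = -490.9
nΣp² − (Σp)² = 7403.1 − 6822.76 = 580.34; nΣq² − (Σq)² = 52091.95 − 50850.25 = 1241.7
r = -490.9 / √(580.34 × 1241.7) = -490.9 / 848.8864 ≈ -0.5783

-0.5783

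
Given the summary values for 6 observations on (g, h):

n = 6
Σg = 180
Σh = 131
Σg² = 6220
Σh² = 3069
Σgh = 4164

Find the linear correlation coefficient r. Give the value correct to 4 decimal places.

0.5655

r = (nΣgh − ΣgΣh) / √[(nΣg² − (Σg)²)(nΣh² − (Σh)²)]
Numerator: 6×4164 − 180×131 = 1404
Denominator: √[(37320 − 32400)(18414 − 17161)] = √[4920 × 1253] = 2482.8935
r = 1404 / 2482.8935 ≈ 0.5655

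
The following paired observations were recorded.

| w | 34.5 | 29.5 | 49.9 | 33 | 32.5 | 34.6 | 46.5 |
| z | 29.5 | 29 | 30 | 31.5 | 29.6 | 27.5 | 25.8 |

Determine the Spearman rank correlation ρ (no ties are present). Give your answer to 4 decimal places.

Rank w: 4, 1, 7, 3, 2, 5, 6
Rank z: 4, 3, 6, 7, 5, 2, 1
d = rank(w) − rank(z): 0, -2, 1, -4, -3, 3, 5; Σd² = 64
ρ = 1 − 6Σd² / [n(n²−1)] = 1 − 6×64 / (7×48) = 1 − 384/336 ≈ -0.1429

-0.1429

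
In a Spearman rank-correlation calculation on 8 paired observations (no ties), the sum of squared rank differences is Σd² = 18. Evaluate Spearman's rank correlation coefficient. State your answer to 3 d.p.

ρ = 1 − 6Σd² / [n(n²−1)] = 1 − 6×18 / (8×63)
  = 1 − 108/504 = 1 − 0.2143 ≈ 0.786

0.786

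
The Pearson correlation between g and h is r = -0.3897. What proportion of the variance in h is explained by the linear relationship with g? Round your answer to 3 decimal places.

0.152

r² = (-0.3897)² = 0.152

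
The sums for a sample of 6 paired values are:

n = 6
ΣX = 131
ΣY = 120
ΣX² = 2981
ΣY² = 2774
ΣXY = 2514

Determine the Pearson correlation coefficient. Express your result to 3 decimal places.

r = (nΣXY − ΣXΣY) / √[(nΣX² − (ΣX)²)(nΣY² − (ΣY)²)]
Numerator: 6×2514 − 131×120 = -636
Denominator: √[(17886 − 17161)(16644 − 14400)] = √[725 × 2244] = 1275.4999
r = -636 / 1275.4999 ≈ -0.499

-0.499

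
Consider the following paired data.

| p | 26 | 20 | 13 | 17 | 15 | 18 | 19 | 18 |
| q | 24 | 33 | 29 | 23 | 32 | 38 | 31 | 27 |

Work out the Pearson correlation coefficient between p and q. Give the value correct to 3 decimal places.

n = 8, Σp = 146, Σq = 237, Σp² = 2768, Σq² = 7193, Σpq = 4291
nΣpq − ΣpΣq = 34328 − 34602 = -274
nΣp² − (Σp)² = 22144 − 21316 = 828; nΣq² − (Σq)² = 57544 − 56169 = 1375
r = -274 / √(828 × 1375) = -274 / 1067.0052 ≈ -0.257

-0.257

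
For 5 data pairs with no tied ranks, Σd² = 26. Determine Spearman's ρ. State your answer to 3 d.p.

ρ = 1 − 6Σd² / [n(n²−1)] = 1 − 6×26 / (5×24)
  = 1 − 156/120 = 1 − 1.3000 ≈ -0.300

-0.300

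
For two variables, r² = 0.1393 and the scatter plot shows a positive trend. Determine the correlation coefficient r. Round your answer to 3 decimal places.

|r| = √0.1393 = 0.373
The association is positive, so r = 0.373.

0.373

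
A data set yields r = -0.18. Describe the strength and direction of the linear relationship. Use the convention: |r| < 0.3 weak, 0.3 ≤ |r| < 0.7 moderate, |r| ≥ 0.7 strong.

r = -0.18 < 0 so the relationship is negative.
|r| = 0.18, which falls in the weak range.

weak negative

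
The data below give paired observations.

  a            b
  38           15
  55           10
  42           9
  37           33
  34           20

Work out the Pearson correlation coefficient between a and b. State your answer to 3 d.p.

-0.577

n = 5, Σa = 206, Σb = 87, Σa² = 8758, Σb² = 1895, Σab = 3399
nΣab − ΣaΣb = 16995 − 17922 = -927
nΣa² − (Σa)² = 43790 − 42436 = 1354; nΣb² − (Σb)² = 9475 − 7569 = 1906
r = -927 / √(1354 × 1906) = -927 / 1606.4632 ≈ -0.577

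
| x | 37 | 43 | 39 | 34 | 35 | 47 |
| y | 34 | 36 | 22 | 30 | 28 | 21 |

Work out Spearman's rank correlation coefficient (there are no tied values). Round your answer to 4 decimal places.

Rank x: 3, 5, 4, 1, 2, 6
Rank y: 5, 6, 2, 4, 3, 1
d = rank(x) − rank(y): -2, -1, 2, -3, -1, 5; Σd² = 44
ρ = 1 − 6Σd² / [n(n²−1)] = 1 − 6×44 / (6×35) = 1 − 264/210 ≈ -0.2571

-0.2571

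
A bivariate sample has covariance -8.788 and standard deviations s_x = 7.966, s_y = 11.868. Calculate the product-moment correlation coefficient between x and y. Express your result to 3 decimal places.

-0.093

r = Cov(x,y) / (s_x · s_y) = -8.788 / (7.966 × 11.868)
  = -8.788 / 94.5405 ≈ -0.093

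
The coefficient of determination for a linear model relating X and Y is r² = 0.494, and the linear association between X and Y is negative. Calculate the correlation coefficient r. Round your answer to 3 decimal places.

-0.703

|r| = √0.494 = 0.703
The association is negative, so r = −0.703.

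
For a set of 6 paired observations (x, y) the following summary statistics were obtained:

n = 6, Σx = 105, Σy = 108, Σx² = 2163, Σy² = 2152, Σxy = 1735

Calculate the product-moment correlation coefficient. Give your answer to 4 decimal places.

-0.5957

r = (nΣxy − ΣxΣy) / √[(nΣx² − (Σx)²)(nΣy² − (Σy)²)]
Numerator: 6×1735 − 105×108 = -930
Denominator: √[(12978 − 11025)(12912 − 11664)] = √[1953 × 1248] = 1561.1995
r = -930 / 1561.1995 ≈ -0.5957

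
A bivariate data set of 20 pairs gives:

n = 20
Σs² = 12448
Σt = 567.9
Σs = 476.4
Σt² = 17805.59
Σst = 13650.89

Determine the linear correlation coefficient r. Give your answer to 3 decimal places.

0.091

r = (nΣst − ΣsΣt) / √[(nΣs² − (Σs)²)(nΣt² − (Σt)²)]
Numerator: 20×13650.89 − 476.4×567.9 = 2470.24
Denominator: √[(248960 − 226956.96)(356111.8 − 322510.41)] = √[22003.04 × 33601.39] = 27190.6736
r = 2470.24 / 27190.6736 ≈ 0.091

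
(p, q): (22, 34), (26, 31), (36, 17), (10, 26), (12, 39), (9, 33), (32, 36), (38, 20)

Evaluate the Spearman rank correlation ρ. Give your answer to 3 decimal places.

-0.429

Rank p: 4, 5, 7, 2, 3, 1, 6, 8
Rank q: 6, 4, 1, 3, 8, 5, 7, 2
d = rank(p) − rank(q): -2, 1, 6, -1, -5, -4, -1, 6; Σd² = 120
ρ = 1 − 6Σd² / [n(n²−1)] = 1 − 6×120 / (8×63) = 1 − 720/504 ≈ -0.429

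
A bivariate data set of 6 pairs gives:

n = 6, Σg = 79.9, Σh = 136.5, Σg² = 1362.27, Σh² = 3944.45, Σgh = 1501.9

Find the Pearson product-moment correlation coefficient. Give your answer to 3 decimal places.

-0.631

r = (nΣgh − ΣgΣh) / √[(nΣg² − (Σg)²)(nΣh² − (Σh)²)]
Numerator: 6×1501.9 − 79.9×136.5 = -1894.95
Denominator: √[(8173.62 − 6384.01)(23666.7 − 18632.25)] = √[1789.61 × 5034.45] = 3001.6166
r = -1894.95 / 3001.6166 ≈ -0.631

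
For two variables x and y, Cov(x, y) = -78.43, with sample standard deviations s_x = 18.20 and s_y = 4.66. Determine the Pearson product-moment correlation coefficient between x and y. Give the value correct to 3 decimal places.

-0.925

r = Cov(x,y) / (s_x · s_y) = -78.43 / (18.20 × 4.66)
  = -78.43 / 84.8120 ≈ -0.925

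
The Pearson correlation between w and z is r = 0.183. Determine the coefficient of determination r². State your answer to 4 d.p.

0.0335

r² = (0.183)² = 0.0335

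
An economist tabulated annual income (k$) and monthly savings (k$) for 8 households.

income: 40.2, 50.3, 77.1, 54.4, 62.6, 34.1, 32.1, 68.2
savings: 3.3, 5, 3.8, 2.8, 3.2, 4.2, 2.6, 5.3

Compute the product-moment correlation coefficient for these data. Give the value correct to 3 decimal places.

0.319

n = 8, Σx = 419, Σy = 30.2, Σx² = 23813.12, Σy² = 120.9, Σxy = 1617.92
nΣxy − ΣxΣy = 12943.36 − 12653.8 = 289.56
nΣx² − (Σx)² = 190504.96 − 175561 = 14943.96; nΣy² − (Σy)² = 967.2 − 912.04 = 55.16
r = 289.56 / √(14943.96 × 55.16) = 289.56 / 907.9146 ≈ 0.319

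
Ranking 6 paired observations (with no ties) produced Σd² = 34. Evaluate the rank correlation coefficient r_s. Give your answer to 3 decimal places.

0.029

ρ = 1 − 6Σd² / [n(n²−1)] = 1 − 6×34 / (6×35)
  = 1 − 204/210 = 1 − 0.9714 ≈ 0.029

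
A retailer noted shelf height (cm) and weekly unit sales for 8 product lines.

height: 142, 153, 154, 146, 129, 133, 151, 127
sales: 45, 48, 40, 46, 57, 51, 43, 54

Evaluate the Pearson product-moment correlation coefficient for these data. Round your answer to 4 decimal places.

n = 8, Σx = 1135, Σy = 384, Σx² = 161865, Σy² = 18660, Σxy = 54097
nΣxy − ΣxΣy = 432776 − 435840 = -3064
nΣx² − (Σx)² = 1294920 − 1288225 = 6695; nΣy² − (Σy)² = 149280 − 147456 = 1824
r = -3064 / √(6695 × 1824) = -3064 / 3494.5214 ≈ -0.8768

-0.8768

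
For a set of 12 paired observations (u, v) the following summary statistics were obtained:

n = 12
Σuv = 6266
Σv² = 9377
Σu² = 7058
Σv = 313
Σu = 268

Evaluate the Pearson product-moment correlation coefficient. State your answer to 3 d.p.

r = (nΣuv − ΣuΣv) / √[(nΣu² − (Σu)²)(nΣv² − (Σv)²)]
Numerator: 12×6266 − 268×313 = -8692
Denominator: √[(84696 − 71824)(112524 − 97969)] = √[12872 × 14555] = 13687.6572
r = -8692 / 13687.6572 ≈ -0.635

-0.635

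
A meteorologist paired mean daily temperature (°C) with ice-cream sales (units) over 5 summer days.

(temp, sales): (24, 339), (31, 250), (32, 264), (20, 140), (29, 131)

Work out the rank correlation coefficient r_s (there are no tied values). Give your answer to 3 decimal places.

Rank temp: 2, 4, 5, 1, 3
Rank sales: 5, 3, 4, 2, 1
d = rank(temp) − rank(sales): -3, 1, 1, -1, 2; Σd² = 16
ρ = 1 − 6Σd² / [n(n²−1)] = 1 − 6×16 / (5×24) = 1 − 96/120 ≈ 0.200

0.200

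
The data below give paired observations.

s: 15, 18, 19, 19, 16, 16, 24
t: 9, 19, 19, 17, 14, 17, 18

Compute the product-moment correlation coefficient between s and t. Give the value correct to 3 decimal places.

0.598

n = 7, Σs = 127, Σt = 113, Σs² = 2359, Σt² = 1901, Σst = 2089
nΣst − ΣsΣt = 14623 − 14351 = 272
nΣs² − (Σs)² = 16513 − 16129 = 384; nΣt² − (Σt)² = 13307 − 12769 = 538
r = 272 / √(384 × 538) = 272 / 454.5239 ≈ 0.598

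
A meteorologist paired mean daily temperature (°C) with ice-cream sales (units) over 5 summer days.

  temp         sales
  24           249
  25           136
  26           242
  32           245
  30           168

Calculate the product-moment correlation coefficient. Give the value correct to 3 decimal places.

0.072

n = 5, Σx = 137, Σy = 1040, Σx² = 3801, Σy² = 227310, Σxy = 28548
nΣxy − ΣxΣy = 142740 − 142480 = 260
nΣx² − (Σx)² = 19005 − 18769 = 236; nΣy² − (Σy)² = 1136550 − 1081600 = 54950
r = 260 / √(236 × 54950) = 260 / 3601.1387 ≈ 0.072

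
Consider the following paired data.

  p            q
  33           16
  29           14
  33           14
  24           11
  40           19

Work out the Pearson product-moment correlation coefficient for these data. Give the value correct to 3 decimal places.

n = 5, Σp = 159, Σq = 74, Σp² = 5195, Σq² = 1130, Σpq = 2420
nΣpq − ΣpΣq = 12100 − 11766 = 334
nΣp² − (Σp)² = 25975 − 25281 = 694; nΣq² − (Σq)² = 5650 − 5476 = 174
r = 334 / √(694 × 174) = 334 / 347.4996 ≈ 0.961

0.961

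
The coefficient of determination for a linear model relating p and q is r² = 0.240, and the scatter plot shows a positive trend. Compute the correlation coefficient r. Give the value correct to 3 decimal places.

0.490

|r| = √0.240 = 0.490
The association is positive, so r = 0.490.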